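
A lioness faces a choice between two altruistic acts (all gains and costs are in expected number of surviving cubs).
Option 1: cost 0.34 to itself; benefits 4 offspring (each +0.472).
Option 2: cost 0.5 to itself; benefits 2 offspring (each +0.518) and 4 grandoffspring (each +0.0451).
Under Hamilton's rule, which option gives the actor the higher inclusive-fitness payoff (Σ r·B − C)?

Option 1

Option 1: r to an offspring = 0.5.
Option 1: Σ r·B − C = (4·0.5·0.472) − 0.34 = 0.604.
Option 2: r to an offspring = 0.5.
Option 2: r to a grandoffspring = 0.25.
Option 2: Σ r·B − C = (2·0.5·0.518 + 4·0.25·0.0451) − 0.5 = 0.0631.
Option 1 has the higher net inclusive-fitness payoff.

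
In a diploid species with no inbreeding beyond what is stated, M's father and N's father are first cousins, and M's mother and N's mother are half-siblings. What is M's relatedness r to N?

0.09375

Independent pedigree routes through distinct common ancestors add.
M and N are related in two ways: second cousins through their fathers (r = 1/32) and half first cousins through their mothers (r = 1/16).
r = 1/32 + 1/16 = 0.09375.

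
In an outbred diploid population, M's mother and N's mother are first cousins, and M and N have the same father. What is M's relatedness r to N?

0.28125

With two independent routes of shared ancestry, r is the sum of the two contributions.
M and N are related in two ways: second cousins through their mothers (r = 1/32) and half-sibs through their shared father (r = 1/4).
r = 1/32 + 1/4 = 0.28125.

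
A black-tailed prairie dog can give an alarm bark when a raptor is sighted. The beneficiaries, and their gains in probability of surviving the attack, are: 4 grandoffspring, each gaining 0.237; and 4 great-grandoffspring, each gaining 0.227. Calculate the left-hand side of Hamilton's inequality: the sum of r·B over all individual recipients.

r to a grandoffspring = 0.25 (two parent–offspring links: r = (1/2)^2 = 1/4).
r to a great-grandoffspring = 1/8 (three parent–offspring links: r = (1/2)^3 = 1/8).
Summing one r·B term per recipient: 4·0.25·0.237 + 4·0.125·0.227 = 0.3505.

0.3505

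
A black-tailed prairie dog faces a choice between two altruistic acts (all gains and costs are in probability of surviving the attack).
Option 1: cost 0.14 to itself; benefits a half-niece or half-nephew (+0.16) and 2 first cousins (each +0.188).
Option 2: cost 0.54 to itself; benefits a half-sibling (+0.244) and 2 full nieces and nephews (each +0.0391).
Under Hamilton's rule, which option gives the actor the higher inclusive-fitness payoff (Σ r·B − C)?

Option 1: r to a half-niece or half-nephew = 0.125.
Option 1: r to a first cousin = 0.125.
Option 1: Σ r·B − C = (1·0.125·0.16 + 2·0.125·0.188) − 0.14 = -0.073.
Option 2: r to a half-sibling = 0.25.
Option 2: r to a full niece or nephew = 0.25.
Option 2: Σ r·B − C = (1·0.25·0.244 + 2·0.25·0.0391) − 0.54 = -0.45945.
Option 1 has the higher net inclusive-fitness payoff.

Option 1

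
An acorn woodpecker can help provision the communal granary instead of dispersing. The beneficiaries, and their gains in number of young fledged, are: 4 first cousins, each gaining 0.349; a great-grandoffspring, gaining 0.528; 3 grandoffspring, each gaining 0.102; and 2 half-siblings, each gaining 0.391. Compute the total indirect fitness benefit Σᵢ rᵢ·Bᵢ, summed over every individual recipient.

0.5125

r to a first cousin = 1/8 (first cousins share one grandparent pair — two paths of length 4: r = 2·(1/2)^4 = 1/8).
r to a great-grandoffspring = 1/8 (three parent–offspring links: r = (1/2)^3 = 1/8).
r to a grandoffspring = 0.25 (two parent–offspring links: r = (1/2)^2 = 1/4).
r to a half-sibling = 0.25 (half-sibs share one parent — one path of length 2: r = (1/2)^2 = 1/4).
Summing one r·B term per recipient: 4·0.125·0.349 + 1·0.125·0.528 + 3·0.25·0.102 + 2·0.25·0.391 = 0.5125.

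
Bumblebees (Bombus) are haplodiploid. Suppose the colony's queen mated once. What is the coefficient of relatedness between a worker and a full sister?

Haplodiploid full sisters inherit their father's entire haploid genome identically (contributing 1/2) and on average half of their mother's contribution (1/2 · 1/2 = 1/4); r = 1/2 + 1/4 = 3/4.

0.75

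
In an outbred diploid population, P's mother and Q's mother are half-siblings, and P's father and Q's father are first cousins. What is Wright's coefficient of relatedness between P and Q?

0.09375

Wright's path rule: contributions from independent ancestry routes add.
P and Q are related in two ways: half first cousins through their mothers (r = 1/16) and second cousins through their fathers (r = 1/32).
r = 1/16 + 1/32 = 3/32 = 0.09375.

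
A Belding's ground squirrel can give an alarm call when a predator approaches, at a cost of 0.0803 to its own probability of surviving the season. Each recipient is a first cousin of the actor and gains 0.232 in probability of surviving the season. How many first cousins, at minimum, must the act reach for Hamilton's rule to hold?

r to a first cousin = 1/8 (first cousins share one grandparent pair — two paths of length 4: r = 2·(1/2)^4 = 1/8).
Hamilton's rule: n·r·B > C  ⇒  n > C/(r·B) = 0.0803/(0.125·0.232) = 2.769.
The smallest integer exceeding 2.769 is 3.

3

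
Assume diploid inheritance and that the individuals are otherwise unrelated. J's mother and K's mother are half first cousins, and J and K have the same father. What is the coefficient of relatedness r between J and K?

0.265625

Wright's path rule: contributions from independent ancestry routes add.
J and K are related in two ways: half second cousins through their mothers (r = 1/64) and half-sibs through their shared father (r = 1/4).
r = 1/64 + 1/4 = 0.265625.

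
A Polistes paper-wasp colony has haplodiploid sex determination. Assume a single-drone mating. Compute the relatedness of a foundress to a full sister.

0.75

Haplodiploid full sisters inherit their father's entire haploid genome identically (contributing 1/2) and on average half of their mother's contribution (1/2 · 1/2 = 1/4); r = 1/2 + 1/4 = 3/4.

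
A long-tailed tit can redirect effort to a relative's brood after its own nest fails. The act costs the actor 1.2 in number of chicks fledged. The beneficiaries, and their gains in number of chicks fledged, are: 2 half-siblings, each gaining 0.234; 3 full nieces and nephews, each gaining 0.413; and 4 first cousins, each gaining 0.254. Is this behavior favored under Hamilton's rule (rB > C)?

Hamilton's rule: the trait is favored when the sum of r·B over every recipient exceeds the actor's cost C.
r to a half-sibling = 0.25 (half-sibs share one parent — one path of length 2: r = (1/2)^2 = 1/4).
r to a full niece or nephew = 1/4 (full aunt/uncle↔niece/nephew: two paths of length 3 through the shared grandparent pair: r = 2·(1/2)^3 = 1/4).
r to a first cousin = 1/8 (first cousins share one grandparent pair — two paths of length 4: r = 2·(1/2)^4 = 1/8).
Summing one r·B term per recipient: 2·0.25·0.234 + 3·0.25·0.413 + 4·0.125·0.254 = 0.55375.
0.55375 < 1.2: the indirect benefit is less than the cost.

No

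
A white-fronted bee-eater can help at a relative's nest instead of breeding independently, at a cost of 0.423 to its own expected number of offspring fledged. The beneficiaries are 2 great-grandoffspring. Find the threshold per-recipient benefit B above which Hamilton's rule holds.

r to a great-grandoffspring = 1/8 (three parent–offspring links: r = (1/2)^3 = 1/8).
Hamilton's rule with n recipients of equal r: n·r·B > C, so B > C/(n·r) = 0.423/(2·0.125) = 1.692.

1.692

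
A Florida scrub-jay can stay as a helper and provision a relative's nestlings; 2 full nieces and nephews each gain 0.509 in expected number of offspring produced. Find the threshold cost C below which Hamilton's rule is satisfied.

r to a full niece or nephew = 1/4 (full aunt/uncle↔niece/nephew: two paths of length 3 through the shared grandparent pair: r = 2·(1/2)^3 = 1/4).
Hamilton's rule: n·r·B > C, so the trait is favored while C < n·r·B = 2·0.25·0.509 = 0.2545.

0.2545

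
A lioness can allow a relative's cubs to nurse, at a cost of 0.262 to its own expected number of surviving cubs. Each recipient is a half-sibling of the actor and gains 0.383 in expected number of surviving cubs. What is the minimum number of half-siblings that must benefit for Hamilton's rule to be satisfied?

3

r to a half-sibling = 0.25 (half-sibs share one parent — one path of length 2: r = (1/2)^2 = 1/4).
Hamilton's rule: n·r·B > C  ⇒  n > C/(r·B) = 0.262/(0.25·0.383) = 2.736.
The smallest integer exceeding 2.736 is 3.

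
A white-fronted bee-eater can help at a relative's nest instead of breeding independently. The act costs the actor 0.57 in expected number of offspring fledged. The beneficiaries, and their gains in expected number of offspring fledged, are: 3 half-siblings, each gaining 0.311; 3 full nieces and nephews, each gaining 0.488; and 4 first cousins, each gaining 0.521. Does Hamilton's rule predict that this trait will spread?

Yes

Hamilton's rule: the trait is favored when the sum of r·B over every recipient exceeds the actor's cost C.
r to a half-sibling = 1/4 (half-sibs share one parent — one path of length 2: r = (1/2)^2 = 1/4).
r to a full niece or nephew = 1/4 (full aunt/uncle↔niece/nephew: two paths of length 3 through the shared grandparent pair: r = 2·(1/2)^3 = 1/4).
r to a first cousin = 0.125 (first cousins share one grandparent pair — two paths of length 4: r = 2·(1/2)^4 = 1/8).
Summing one r·B term per recipient: 3·0.25·0.311 + 3·0.25·0.488 + 4·0.125·0.521 = 0.85975.
0.85975 > 0.57: the indirect benefit exceeds the cost.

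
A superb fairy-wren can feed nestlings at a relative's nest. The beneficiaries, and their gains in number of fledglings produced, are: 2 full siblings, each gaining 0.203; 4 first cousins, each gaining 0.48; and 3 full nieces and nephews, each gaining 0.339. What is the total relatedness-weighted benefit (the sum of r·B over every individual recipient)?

0.69725

r to a full sibling = 0.5 (full sibs share both parents — two paths of length 2: r = 2·(1/2)^2 = 1/2).
r to a first cousin = 0.125 (first cousins share one grandparent pair — two paths of length 4: r = 2·(1/2)^4 = 1/8).
r to a full niece or nephew = 1/4 (full aunt/uncle↔niece/nephew: two paths of length 3 through the shared grandparent pair: r = 2·(1/2)^3 = 1/4).
Summing one r·B term per recipient: 2·0.5·0.203 + 4·0.125·0.48 + 3·0.25·0.339 = 0.69725.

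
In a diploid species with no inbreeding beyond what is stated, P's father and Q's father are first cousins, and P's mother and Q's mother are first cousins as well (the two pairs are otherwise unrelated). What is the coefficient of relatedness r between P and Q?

0.0625

Relatedness sums over independent paths through distinct common ancestors.
P and Q are related in two ways: second cousins through their fathers (r = 1/32) and second cousins through their mothers (r = 1/32).
r = 1/32 + 1/32 = 0.0625.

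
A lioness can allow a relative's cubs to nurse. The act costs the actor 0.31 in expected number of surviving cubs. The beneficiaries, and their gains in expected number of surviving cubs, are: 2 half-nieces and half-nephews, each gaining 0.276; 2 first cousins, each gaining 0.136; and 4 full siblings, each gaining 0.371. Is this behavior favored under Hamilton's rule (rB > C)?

Hamilton's rule: the trait is favored when the sum of r·B over every recipient exceeds the actor's cost C.
r to a half-niece or half-nephew = 1/8 (half-aunt/uncle↔niece/nephew: one path of length 3: r = (1/2)^3 = 1/8).
r to a first cousin = 0.125 (first cousins share one grandparent pair — two paths of length 4: r = 2·(1/2)^4 = 1/8).
r to a full sibling = 1/2 (full sibs share both parents — two paths of length 2: r = 2·(1/2)^2 = 1/2).
Summing one r·B term per recipient: 2·0.125·0.276 + 2·0.125·0.136 + 4·0.5·0.371 = 0.845.
0.845 > 0.31: the indirect benefit exceeds the cost.

Yes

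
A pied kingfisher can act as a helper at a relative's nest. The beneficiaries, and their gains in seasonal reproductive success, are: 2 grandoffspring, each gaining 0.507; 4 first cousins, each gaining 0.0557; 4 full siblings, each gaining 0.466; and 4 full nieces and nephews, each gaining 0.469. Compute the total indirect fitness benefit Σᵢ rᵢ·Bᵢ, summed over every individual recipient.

1.68235

r to a grandoffspring = 1/4 (two parent–offspring links: r = (1/2)^2 = 1/4).
r to a first cousin = 0.125 (first cousins share one grandparent pair — two paths of length 4: r = 2·(1/2)^4 = 1/8).
r to a full sibling = 0.5 (full sibs share both parents — two paths of length 2: r = 2·(1/2)^2 = 1/2).
r to a full niece or nephew = 1/4 (full aunt/uncle↔niece/nephew: two paths of length 3 through the shared grandparent pair: r = 2·(1/2)^3 = 1/4).
Summing one r·B term per recipient: 2·0.25·0.507 + 4·0.125·0.0557 + 4·0.5·0.466 + 4·0.25·0.469 = 1.68235.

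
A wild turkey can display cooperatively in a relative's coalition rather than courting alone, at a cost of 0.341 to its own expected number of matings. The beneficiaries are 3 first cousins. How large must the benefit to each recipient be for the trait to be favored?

r to a first cousin = 0.125 (first cousins share one grandparent pair — two paths of length 4: r = 2·(1/2)^4 = 1/8).
Hamilton's rule with n recipients of equal r: n·r·B > C, so B > C/(n·r) = 0.341/(3·0.125) = 0.9093.

0.9093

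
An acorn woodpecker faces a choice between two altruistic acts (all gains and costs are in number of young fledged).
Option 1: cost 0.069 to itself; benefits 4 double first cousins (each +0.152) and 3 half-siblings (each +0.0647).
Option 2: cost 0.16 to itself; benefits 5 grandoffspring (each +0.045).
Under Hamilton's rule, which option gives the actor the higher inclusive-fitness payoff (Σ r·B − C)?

Option 1

Option 1: r to a double first cousin = 0.25.
Option 1: r to a half-sibling = 0.25.
Option 1: Σ r·B − C = (4·0.25·0.152 + 3·0.25·0.0647) − 0.069 = 0.131525.
Option 2: r to a grandoffspring = 0.25.
Option 2: Σ r·B − C = (5·0.25·0.045) − 0.16 = -0.10375.
Option 1 has the higher net inclusive-fitness payoff.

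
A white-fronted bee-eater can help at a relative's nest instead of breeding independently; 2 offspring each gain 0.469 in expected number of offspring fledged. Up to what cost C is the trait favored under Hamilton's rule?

r to an offspring = 0.5 (one parent–offspring link: r = (1/2)^1 = 1/2).
Hamilton's rule: n·r·B > C, so the trait is favored while C < n·r·B = 2·0.5·0.469 = 0.469.

0.469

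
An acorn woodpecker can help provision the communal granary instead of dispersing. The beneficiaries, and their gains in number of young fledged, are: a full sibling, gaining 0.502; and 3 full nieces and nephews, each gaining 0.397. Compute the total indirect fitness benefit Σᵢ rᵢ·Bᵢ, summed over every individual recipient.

r to a full sibling = 0.5 (full sibs share both parents — two paths of length 2: r = 2·(1/2)^2 = 1/2).
r to a full niece or nephew = 1/4 (full aunt/uncle↔niece/nephew: two paths of length 3 through the shared grandparent pair: r = 2·(1/2)^3 = 1/4).
Summing one r·B term per recipient: 1·0.5·0.502 + 3·0.25·0.397 = 0.54875.

0.54875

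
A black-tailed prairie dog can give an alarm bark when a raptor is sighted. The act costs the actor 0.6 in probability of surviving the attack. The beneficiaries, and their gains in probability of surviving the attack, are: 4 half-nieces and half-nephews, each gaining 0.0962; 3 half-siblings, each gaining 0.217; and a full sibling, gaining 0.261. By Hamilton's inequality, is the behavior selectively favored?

Hamilton's rule: the trait is favored when the sum of r·B over every recipient exceeds the actor's cost C.
r to a half-niece or half-nephew = 0.125 (half-aunt/uncle↔niece/nephew: one path of length 3: r = (1/2)^3 = 1/8).
r to a half-sibling = 0.25 (half-sibs share one parent — one path of length 2: r = (1/2)^2 = 1/4).
r to a full sibling = 1/2 (full sibs share both parents — two paths of length 2: r = 2·(1/2)^2 = 1/2).
Summing one r·B term per recipient: 4·0.125·0.0962 + 3·0.25·0.217 + 1·0.5·0.261 = 0.34135.
0.34135 < 0.6: the indirect benefit is less than the cost.

No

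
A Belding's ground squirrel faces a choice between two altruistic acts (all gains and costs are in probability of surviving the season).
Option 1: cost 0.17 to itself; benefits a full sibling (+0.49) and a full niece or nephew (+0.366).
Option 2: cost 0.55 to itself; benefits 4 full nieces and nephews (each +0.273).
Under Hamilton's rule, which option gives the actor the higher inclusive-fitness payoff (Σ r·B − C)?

Option 1

Option 1: r to a full sibling = 0.5.
Option 1: r to a full niece or nephew = 0.25.
Option 1: Σ r·B − C = (1·0.5·0.49 + 1·0.25·0.366) − 0.17 = 0.1665.
Option 2: r to a full niece or nephew = 0.25.
Option 2: Σ r·B − C = (4·0.25·0.273) − 0.55 = -0.277.
Option 1 has the higher net inclusive-fitness payoff.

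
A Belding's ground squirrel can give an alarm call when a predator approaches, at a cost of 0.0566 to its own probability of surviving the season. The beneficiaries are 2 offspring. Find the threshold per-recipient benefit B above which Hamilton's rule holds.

r to an offspring = 0.5 (one parent–offspring link: r = (1/2)^1 = 1/2).
Hamilton's rule with n recipients of equal r: n·r·B > C, so B > C/(n·r) = 0.0566/(2·0.5) = 0.0566.

0.0566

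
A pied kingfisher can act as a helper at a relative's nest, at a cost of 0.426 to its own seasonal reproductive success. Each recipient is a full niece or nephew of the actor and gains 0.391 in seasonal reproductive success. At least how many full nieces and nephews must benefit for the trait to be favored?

5

r to a full niece or nephew = 0.25 (full aunt/uncle↔niece/nephew: two paths of length 3 through the shared grandparent pair: r = 2·(1/2)^3 = 1/4).
Hamilton's rule: n·r·B > C  ⇒  n > C/(r·B) = 0.426/(0.25·0.391) = 4.358.
The smallest integer exceeding 4.358 is 5.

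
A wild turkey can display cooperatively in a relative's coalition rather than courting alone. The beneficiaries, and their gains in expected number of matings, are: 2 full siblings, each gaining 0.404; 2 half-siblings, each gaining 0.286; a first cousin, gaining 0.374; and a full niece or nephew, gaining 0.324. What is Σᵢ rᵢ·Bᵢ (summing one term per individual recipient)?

0.67475

r to a full sibling = 0.5 (full sibs share both parents — two paths of length 2: r = 2·(1/2)^2 = 1/2).
r to a half-sibling = 0.25 (half-sibs share one parent — one path of length 2: r = (1/2)^2 = 1/4).
r to a first cousin = 1/8 (first cousins share one grandparent pair — two paths of length 4: r = 2·(1/2)^4 = 1/8).
r to a full niece or nephew = 1/4 (full aunt/uncle↔niece/nephew: two paths of length 3 through the shared grandparent pair: r = 2·(1/2)^3 = 1/4).
Summing one r·B term per recipient: 2·0.5·0.404 + 2·0.25·0.286 + 1·0.125·0.374 + 1·0.25·0.324 = 0.67475.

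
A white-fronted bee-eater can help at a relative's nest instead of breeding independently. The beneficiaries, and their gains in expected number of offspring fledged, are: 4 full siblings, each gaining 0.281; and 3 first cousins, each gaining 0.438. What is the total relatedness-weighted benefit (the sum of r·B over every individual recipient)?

r to a full sibling = 1/2 (full sibs share both parents — two paths of length 2: r = 2·(1/2)^2 = 1/2).
r to a first cousin = 0.125 (first cousins share one grandparent pair — two paths of length 4: r = 2·(1/2)^4 = 1/8).
Summing one r·B term per recipient: 4·0.5·0.281 + 3·0.125·0.438 = 0.72625.

0.72625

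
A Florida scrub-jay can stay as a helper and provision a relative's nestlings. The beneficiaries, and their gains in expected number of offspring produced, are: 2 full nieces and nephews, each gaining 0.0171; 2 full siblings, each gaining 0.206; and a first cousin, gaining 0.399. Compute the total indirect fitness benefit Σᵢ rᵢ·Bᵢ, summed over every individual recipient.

r to a full niece or nephew = 0.25 (full aunt/uncle↔niece/nephew: two paths of length 3 through the shared grandparent pair: r = 2·(1/2)^3 = 1/4).
r to a full sibling = 0.5 (full sibs share both parents — two paths of length 2: r = 2·(1/2)^2 = 1/2).
r to a first cousin = 0.125 (first cousins share one grandparent pair — two paths of length 4: r = 2·(1/2)^4 = 1/8).
Summing one r·B term per recipient: 2·0.25·0.0171 + 2·0.5·0.206 + 1·0.125·0.399 = 0.264425.

0.264425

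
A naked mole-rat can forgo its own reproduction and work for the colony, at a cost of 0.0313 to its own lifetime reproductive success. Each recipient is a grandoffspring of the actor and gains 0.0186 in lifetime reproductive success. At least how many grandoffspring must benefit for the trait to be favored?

7

r to a grandoffspring = 0.25 (two parent–offspring links: r = (1/2)^2 = 1/4).
Hamilton's rule: n·r·B > C  ⇒  n > C/(r·B) = 0.0313/(0.25·0.0186) = 6.731.
The smallest integer exceeding 6.731 is 7.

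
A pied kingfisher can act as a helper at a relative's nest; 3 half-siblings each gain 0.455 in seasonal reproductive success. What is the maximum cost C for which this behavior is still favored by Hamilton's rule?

0.34125

r to a half-sibling = 0.25 (half-sibs share one parent — one path of length 2: r = (1/2)^2 = 1/4).
Hamilton's rule: n·r·B > C, so the trait is favored while C < n·r·B = 3·0.25·0.455 = 0.34125.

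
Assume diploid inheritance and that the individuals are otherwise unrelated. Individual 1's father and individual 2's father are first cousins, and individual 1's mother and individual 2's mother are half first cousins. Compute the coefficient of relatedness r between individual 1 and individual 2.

Relatedness sums over independent paths through distinct common ancestors.
Individual 1 and individual 2 are related in two ways: second cousins through their fathers (r = 1/32) and half second cousins through their mothers (r = 1/64).
r = 1/32 + 1/64 = 3/64 = 0.046875.

0.046875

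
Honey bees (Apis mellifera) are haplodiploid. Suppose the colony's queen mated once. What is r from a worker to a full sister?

0.75

Haplodiploid full sisters inherit their father's entire haploid genome identically (contributing 1/2) and on average half of their mother's contribution (1/2 · 1/2 = 1/4); r = 1/2 + 1/4 = 3/4.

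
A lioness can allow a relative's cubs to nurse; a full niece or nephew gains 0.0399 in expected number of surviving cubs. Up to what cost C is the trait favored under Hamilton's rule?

0.009975

r to a full niece or nephew = 1/4 (full aunt/uncle↔niece/nephew: two paths of length 3 through the shared grandparent pair: r = 2·(1/2)^3 = 1/4).
Hamilton's rule: n·r·B > C, so the trait is favored while C < n·r·B = 1·0.25·0.0399 = 0.009975.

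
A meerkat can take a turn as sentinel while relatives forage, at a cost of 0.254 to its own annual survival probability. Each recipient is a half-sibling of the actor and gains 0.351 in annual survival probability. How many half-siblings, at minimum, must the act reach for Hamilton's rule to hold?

3

r to a half-sibling = 1/4 (half-sibs share one parent — one path of length 2: r = (1/2)^2 = 1/4).
Hamilton's rule: n·r·B > C  ⇒  n > C/(r·B) = 0.254/(0.25·0.351) = 2.895.
The smallest integer exceeding 2.895 is 3.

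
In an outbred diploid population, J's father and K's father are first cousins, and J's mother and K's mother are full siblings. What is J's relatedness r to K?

Relatedness sums over independent paths through distinct common ancestors.
J and K are related in two ways: second cousins through their fathers (r = 1/32) and first cousins through their mothers (r = 1/8).
r = 1/32 + 1/8 = 5/32 = 0.15625.

0.15625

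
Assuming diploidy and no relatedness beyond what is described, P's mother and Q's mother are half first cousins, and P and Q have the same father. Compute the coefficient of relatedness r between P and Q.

Independent pedigree routes through distinct common ancestors add.
P and Q are related in two ways: half second cousins through their mothers (r = 1/64) and half-sibs through their shared father (r = 1/4).
r = 1/64 + 1/4 = 17/64 = 0.265625.

0.265625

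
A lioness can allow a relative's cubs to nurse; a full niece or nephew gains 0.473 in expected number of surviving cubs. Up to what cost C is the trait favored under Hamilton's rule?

0.11825

r to a full niece or nephew = 1/4 (full aunt/uncle↔niece/nephew: two paths of length 3 through the shared grandparent pair: r = 2·(1/2)^3 = 1/4).
Hamilton's rule: n·r·B > C, so the trait is favored while C < n·r·B = 1·0.25·0.473 = 0.11825.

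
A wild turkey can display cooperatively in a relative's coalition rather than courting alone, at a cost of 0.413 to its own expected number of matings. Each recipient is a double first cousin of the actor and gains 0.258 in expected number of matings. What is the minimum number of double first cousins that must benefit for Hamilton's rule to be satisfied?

7

r to a double first cousin = 0.25 (double first cousins share both grandparent pairs — four paths of length 4: r = 4·(1/2)^4 = 1/4).
Hamilton's rule: n·r·B > C  ⇒  n > C/(r·B) = 0.413/(0.25·0.258) = 6.403.
The smallest integer exceeding 6.403 is 7.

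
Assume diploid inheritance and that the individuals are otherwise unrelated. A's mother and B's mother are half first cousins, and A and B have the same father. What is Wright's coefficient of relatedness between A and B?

0.265625

Independent pedigree routes through distinct common ancestors add.
A and B are related in two ways: half second cousins through their mothers (r = 1/64) and half-sibs through their shared father (r = 1/4).
r = 1/64 + 1/4 = 17/64 = 0.265625.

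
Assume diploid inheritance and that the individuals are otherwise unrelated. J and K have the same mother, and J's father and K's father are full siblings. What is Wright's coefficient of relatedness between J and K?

Independent pedigree routes through distinct common ancestors add.
J and K are related in two ways: half-sibs through their shared mother (r = 1/4) and first cousins through their fathers (r = 1/8).
r = 1/4 + 1/8 = 3/8 = 0.375.

0.375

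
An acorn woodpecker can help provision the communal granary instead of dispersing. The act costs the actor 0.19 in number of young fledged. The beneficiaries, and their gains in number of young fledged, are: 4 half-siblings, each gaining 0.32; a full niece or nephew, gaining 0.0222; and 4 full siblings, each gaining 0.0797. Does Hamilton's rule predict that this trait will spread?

Hamilton's rule: the trait is favored when the sum of r·B over every recipient exceeds the actor's cost C.
r to a half-sibling = 1/4 (half-sibs share one parent — one path of length 2: r = (1/2)^2 = 1/4).
r to a full niece or nephew = 1/4 (full aunt/uncle↔niece/nephew: two paths of length 3 through the shared grandparent pair: r = 2·(1/2)^3 = 1/4).
r to a full sibling = 0.5 (full sibs share both parents — two paths of length 2: r = 2·(1/2)^2 = 1/2).
Summing one r·B term per recipient: 4·0.25·0.32 + 1·0.25·0.0222 + 4·0.5·0.0797 = 0.48495.
0.48495 > 0.19: the indirect benefit exceeds the cost.

Yes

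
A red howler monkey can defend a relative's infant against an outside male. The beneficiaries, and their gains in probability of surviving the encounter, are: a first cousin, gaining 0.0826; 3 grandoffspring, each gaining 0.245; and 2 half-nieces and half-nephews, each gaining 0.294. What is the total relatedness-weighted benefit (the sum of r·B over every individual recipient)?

r to a first cousin = 1/8 (first cousins share one grandparent pair — two paths of length 4: r = 2·(1/2)^4 = 1/8).
r to a grandoffspring = 1/4 (two parent–offspring links: r = (1/2)^2 = 1/4).
r to a half-niece or half-nephew = 0.125 (half-aunt/uncle↔niece/nephew: one path of length 3: r = (1/2)^3 = 1/8).
Summing one r·B term per recipient: 1·0.125·0.0826 + 3·0.25·0.245 + 2·0.125·0.294 = 0.267575.

0.267575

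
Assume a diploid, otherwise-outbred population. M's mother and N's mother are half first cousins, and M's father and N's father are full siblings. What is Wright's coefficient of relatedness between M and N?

With two independent routes of shared ancestry, r is the sum of the two contributions.
M and N are related in two ways: half second cousins through their mothers (r = 1/64) and first cousins through their fathers (r = 1/8).
r = 1/64 + 1/8 = 9/64 = 0.140625.

0.140625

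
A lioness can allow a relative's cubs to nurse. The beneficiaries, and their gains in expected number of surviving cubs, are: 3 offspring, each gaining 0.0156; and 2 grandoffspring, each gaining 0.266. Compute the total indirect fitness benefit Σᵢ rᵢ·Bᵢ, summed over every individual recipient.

0.1564

r to an offspring = 1/2 (one parent–offspring link: r = (1/2)^1 = 1/2).
r to a grandoffspring = 0.25 (two parent–offspring links: r = (1/2)^2 = 1/4).
Summing one r·B term per recipient: 3·0.5·0.0156 + 2·0.25·0.266 = 0.1564.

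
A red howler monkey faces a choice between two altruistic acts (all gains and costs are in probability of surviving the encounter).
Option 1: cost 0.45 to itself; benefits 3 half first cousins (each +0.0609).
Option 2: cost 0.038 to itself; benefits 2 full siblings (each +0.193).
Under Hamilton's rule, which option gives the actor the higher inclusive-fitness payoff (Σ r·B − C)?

Option 2

Option 1: r to a half first cousin = 0.0625.
Option 1: Σ r·B − C = (3·0.0625·0.0609) − 0.45 = -0.43858125.
Option 2: r to a full sibling = 0.5.
Option 2: Σ r·B − C = (2·0.5·0.193) − 0.038 = 0.155.
Option 2 has the higher net inclusive-fitness payoff.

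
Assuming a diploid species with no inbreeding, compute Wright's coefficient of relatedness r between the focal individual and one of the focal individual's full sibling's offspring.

Each parent–offspring link contributes a factor of 1/2, and independent paths through distinct common ancestors add.
Full aunt/uncle↔niece/nephew: two paths of length 3 through the shared grandparent pair: r = 2·(1/2)^3 = 1/4.

0.25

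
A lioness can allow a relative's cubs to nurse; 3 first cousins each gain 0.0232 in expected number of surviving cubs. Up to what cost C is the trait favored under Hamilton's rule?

0.0087

r to a first cousin = 1/8 (first cousins share one grandparent pair — two paths of length 4: r = 2·(1/2)^4 = 1/8).
Hamilton's rule: n·r·B > C, so the trait is favored while C < n·r·B = 3·0.125·0.0232 = 0.0087.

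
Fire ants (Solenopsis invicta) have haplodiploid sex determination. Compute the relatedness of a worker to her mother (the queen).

One meiotic link between diploid queen and diploid daughter: r = 1/2.

0.5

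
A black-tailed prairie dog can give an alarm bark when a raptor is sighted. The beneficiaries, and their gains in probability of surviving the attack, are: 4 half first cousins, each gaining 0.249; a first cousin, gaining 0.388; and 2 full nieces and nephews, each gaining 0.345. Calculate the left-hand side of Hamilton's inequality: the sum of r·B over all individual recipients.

0.28325

r to a half first cousin = 0.0625 (half first cousins share one grandparent — one path of length 4: r = (1/2)^4 = 1/16).
r to a first cousin = 0.125 (first cousins share one grandparent pair — two paths of length 4: r = 2·(1/2)^4 = 1/8).
r to a full niece or nephew = 0.25 (full aunt/uncle↔niece/nephew: two paths of length 3 through the shared grandparent pair: r = 2·(1/2)^3 = 1/4).
Summing one r·B term per recipient: 4·0.0625·0.249 + 1·0.125·0.388 + 2·0.25·0.345 = 0.28325.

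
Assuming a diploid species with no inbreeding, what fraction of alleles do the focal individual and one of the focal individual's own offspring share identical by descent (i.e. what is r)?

Each parent–offspring link contributes a factor of 1/2, and independent paths through distinct common ancestors add.
One parent–offspring link: r = (1/2)^1 = 1/2.

0.5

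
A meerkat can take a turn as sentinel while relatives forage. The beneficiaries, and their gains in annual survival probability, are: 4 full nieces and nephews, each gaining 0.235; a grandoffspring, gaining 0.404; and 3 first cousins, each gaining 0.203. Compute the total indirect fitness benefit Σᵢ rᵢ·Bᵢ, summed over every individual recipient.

0.412125

r to a full niece or nephew = 1/4 (full aunt/uncle↔niece/nephew: two paths of length 3 through the shared grandparent pair: r = 2·(1/2)^3 = 1/4).
r to a grandoffspring = 0.25 (two parent–offspring links: r = (1/2)^2 = 1/4).
r to a first cousin = 0.125 (first cousins share one grandparent pair — two paths of length 4: r = 2·(1/2)^4 = 1/8).
Summing one r·B term per recipient: 4·0.25·0.235 + 1·0.25·0.404 + 3·0.125·0.203 = 0.412125.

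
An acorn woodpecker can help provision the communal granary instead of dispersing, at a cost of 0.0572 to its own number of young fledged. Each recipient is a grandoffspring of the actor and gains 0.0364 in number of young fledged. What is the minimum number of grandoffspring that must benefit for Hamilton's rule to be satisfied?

7

r to a grandoffspring = 1/4 (two parent–offspring links: r = (1/2)^2 = 1/4).
Hamilton's rule: n·r·B > C  ⇒  n > C/(r·B) = 0.0572/(0.25·0.0364) = 6.286.
The smallest integer exceeding 6.286 is 7.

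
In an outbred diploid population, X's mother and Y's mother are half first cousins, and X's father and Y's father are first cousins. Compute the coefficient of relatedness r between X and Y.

0.046875

Independent pedigree routes through distinct common ancestors add.
X and Y are related in two ways: half second cousins through their mothers (r = 1/64) and second cousins through their fathers (r = 1/32).
r = 1/64 + 1/32 = 0.046875.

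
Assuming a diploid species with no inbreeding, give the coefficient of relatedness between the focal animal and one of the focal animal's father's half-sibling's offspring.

Each parent–offspring link contributes a factor of 1/2, and independent paths through distinct common ancestors add.
Half first cousins share one grandparent — one path of length 4: r = (1/2)^4 = 1/16.

0.0625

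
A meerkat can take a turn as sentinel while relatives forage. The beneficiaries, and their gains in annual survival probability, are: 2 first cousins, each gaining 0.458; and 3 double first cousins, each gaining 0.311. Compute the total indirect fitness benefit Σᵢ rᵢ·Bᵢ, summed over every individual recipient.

r to a first cousin = 1/8 (first cousins share one grandparent pair — two paths of length 4: r = 2·(1/2)^4 = 1/8).
r to a double first cousin = 1/4 (double first cousins share both grandparent pairs — four paths of length 4: r = 4·(1/2)^4 = 1/4).
Summing one r·B term per recipient: 2·0.125·0.458 + 3·0.25·0.311 = 0.34775.

0.34775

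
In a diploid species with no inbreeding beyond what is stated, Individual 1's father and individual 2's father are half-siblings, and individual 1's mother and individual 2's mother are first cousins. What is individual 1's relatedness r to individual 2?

With two independent routes of shared ancestry, r is the sum of the two contributions.
Individual 1 and individual 2 are related in two ways: half first cousins through their fathers (r = 1/16) and second cousins through their mothers (r = 1/32).
r = 1/16 + 1/32 = 3/32 = 0.09375.

0.09375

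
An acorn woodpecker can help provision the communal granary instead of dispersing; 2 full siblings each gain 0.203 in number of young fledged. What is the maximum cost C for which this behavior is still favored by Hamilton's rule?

r to a full sibling = 0.5 (full sibs share both parents — two paths of length 2: r = 2·(1/2)^2 = 1/2).
Hamilton's rule: n·r·B > C, so the trait is favored while C < n·r·B = 2·0.5·0.203 = 0.203.

0.203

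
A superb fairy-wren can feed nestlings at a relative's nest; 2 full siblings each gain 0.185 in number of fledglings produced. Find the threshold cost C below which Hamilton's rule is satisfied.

0.185

r to a full sibling = 0.5 (full sibs share both parents — two paths of length 2: r = 2·(1/2)^2 = 1/2).
Hamilton's rule: n·r·B > C, so the trait is favored while C < n·r·B = 2·0.5·0.185 = 0.185.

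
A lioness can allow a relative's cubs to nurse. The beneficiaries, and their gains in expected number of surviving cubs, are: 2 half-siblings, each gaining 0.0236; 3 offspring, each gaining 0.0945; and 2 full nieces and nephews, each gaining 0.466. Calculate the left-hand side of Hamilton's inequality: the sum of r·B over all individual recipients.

0.38655

r to a half-sibling = 0.25 (half-sibs share one parent — one path of length 2: r = (1/2)^2 = 1/4).
r to an offspring = 0.5 (one parent–offspring link: r = (1/2)^1 = 1/2).
r to a full niece or nephew = 0.25 (full aunt/uncle↔niece/nephew: two paths of length 3 through the shared grandparent pair: r = 2·(1/2)^3 = 1/4).
Summing one r·B term per recipient: 2·0.25·0.0236 + 3·0.5·0.0945 + 2·0.25·0.466 = 0.38655.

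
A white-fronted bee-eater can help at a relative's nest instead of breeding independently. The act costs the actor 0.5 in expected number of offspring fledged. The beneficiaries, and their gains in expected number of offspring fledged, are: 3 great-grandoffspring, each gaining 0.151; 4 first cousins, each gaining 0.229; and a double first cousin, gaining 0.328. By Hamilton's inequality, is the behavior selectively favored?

No

Hamilton's rule: the trait is favored when the sum of r·B over every recipient exceeds the actor's cost C.
r to a great-grandoffspring = 1/8 (three parent–offspring links: r = (1/2)^3 = 1/8).
r to a first cousin = 0.125 (first cousins share one grandparent pair — two paths of length 4: r = 2·(1/2)^4 = 1/8).
r to a double first cousin = 1/4 (double first cousins share both grandparent pairs — four paths of length 4: r = 4·(1/2)^4 = 1/4).
Summing one r·B term per recipient: 3·0.125·0.151 + 4·0.125·0.229 + 1·0.25·0.328 = 0.253125.
0.253125 < 0.5: the indirect benefit is less than the cost.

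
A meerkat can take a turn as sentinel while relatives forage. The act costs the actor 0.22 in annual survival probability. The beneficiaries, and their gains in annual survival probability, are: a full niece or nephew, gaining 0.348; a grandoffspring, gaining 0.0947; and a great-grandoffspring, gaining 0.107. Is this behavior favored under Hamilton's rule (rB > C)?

Hamilton's rule: the trait is favored when the sum of r·B over every recipient exceeds the actor's cost C.
r to a full niece or nephew = 0.25 (full aunt/uncle↔niece/nephew: two paths of length 3 through the shared grandparent pair: r = 2·(1/2)^3 = 1/4).
r to a grandoffspring = 0.25 (two parent–offspring links: r = (1/2)^2 = 1/4).
r to a great-grandoffspring = 1/8 (three parent–offspring links: r = (1/2)^3 = 1/8).
Summing one r·B term per recipient: 1·0.25·0.348 + 1·0.25·0.0947 + 1·0.125·0.107 = 0.12405.
0.12405 < 0.22: the indirect benefit is less than the cost.

No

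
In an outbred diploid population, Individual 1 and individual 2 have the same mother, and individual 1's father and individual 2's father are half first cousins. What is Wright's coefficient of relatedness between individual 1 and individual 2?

With two independent routes of shared ancestry, r is the sum of the two contributions.
Individual 1 and individual 2 are related in two ways: half-sibs through their shared mother (r = 1/4) and half second cousins through their fathers (r = 1/64).
r = 1/4 + 1/64 = 0.265625.

0.265625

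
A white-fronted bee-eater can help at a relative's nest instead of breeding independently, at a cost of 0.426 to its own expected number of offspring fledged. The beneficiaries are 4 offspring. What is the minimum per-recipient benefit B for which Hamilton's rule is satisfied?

r to an offspring = 0.5 (one parent–offspring link: r = (1/2)^1 = 1/2).
Hamilton's rule with n recipients of equal r: n·r·B > C, so B > C/(n·r) = 0.426/(4·0.5) = 0.213.

0.213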